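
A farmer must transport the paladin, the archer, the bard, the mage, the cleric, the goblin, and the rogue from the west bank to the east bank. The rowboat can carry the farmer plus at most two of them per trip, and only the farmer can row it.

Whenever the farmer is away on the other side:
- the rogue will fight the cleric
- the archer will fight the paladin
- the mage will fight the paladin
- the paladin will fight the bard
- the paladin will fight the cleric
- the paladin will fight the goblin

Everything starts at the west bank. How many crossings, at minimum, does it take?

9

Counting alone: the farmer can take at most 2 across per trip to the east bank, so moving all 7 needs at least 4 loaded trips out, with a return between consecutive ones — at least 7 crossings.
The safety rule pushes this higher. Following every safe sequence of crossings, the most of the 7 that can be at the east bank as the rowboat arrives there on crossing 7 is 6 — never all 7.
So no plan with fewer than 9 crossings exists, and this one achieves 9:
1. Farmer goes to the east bank with the cleric and the paladin.  [the west bank: the archer, the bard, the goblin, the mage, the rogue | the east bank: the cleric, the paladin]
2. Farmer goes back to the west bank with the paladin.  [the west bank: the archer, the bard, the goblin, the mage, the paladin, the rogue | the east bank: the cleric]
3. Farmer goes to the east bank with the archer and the paladin.  [the west bank: the bard, the goblin, the mage, the rogue | the east bank: the archer, the cleric, the paladin]
4. Farmer goes back to the west bank with the paladin.  [the west bank: the bard, the goblin, the mage, the paladin, the rogue | the east bank: the archer, the cleric]
5. Farmer goes to the east bank with the bard and the paladin.  [the west bank: the goblin, the mage, the rogue | the east bank: the archer, the bard, the cleric, the paladin]
6. Farmer goes back to the west bank with the paladin.  [the west bank: the goblin, the mage, the paladin, the rogue | the east bank: the archer, the bard, the cleric]
7. Farmer goes to the east bank with the goblin and the mage.  [the west bank: the paladin, the rogue | the east bank: the archer, the bard, the cleric, the goblin, the mage]
8. Farmer goes back to the west bank alone.  [the west bank: the paladin, the rogue | the east bank: the archer, the bard, the cleric, the goblin, the mage]
9. Farmer goes to the east bank with the paladin and the rogue.  [the west bank: — | the east bank: the archer, the bard, the cleric, the goblin, the mage, the paladin, the rogue]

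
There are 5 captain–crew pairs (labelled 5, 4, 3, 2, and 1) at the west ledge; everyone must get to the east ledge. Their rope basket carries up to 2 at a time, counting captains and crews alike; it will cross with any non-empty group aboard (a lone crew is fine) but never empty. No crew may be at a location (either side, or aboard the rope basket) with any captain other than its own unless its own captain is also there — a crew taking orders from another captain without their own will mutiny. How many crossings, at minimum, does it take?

impossible

Following every safe sequence of crossings from the start, the most of the 10 that can be at the east ledge as the rope basket arrives there on crossings 1, 3, 5, 7 is 2, 3, 4, 5 respectively; the best ever achieved is 5 of 10.
From crossing 9 on, no configuration arises that was not already reachable earlier: only 82 distinct safe configurations (who is on which side, and where the rope basket is) can ever be reached, none of them has everyone across, and every continuation just revisits them. So no valid plan exists.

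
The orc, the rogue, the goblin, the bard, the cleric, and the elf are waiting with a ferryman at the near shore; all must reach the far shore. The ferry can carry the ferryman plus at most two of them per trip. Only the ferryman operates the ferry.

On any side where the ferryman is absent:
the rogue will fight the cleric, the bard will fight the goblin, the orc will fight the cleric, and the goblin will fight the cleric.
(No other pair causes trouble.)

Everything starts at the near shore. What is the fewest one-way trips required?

7

Counting alone: the ferryman can take at most 2 across per trip to the far shore, so moving all 6 needs at least 3 loaded trips out, with a return between consecutive ones — at least 5 crossings.
The safety rule pushes this higher. Following every safe sequence of crossings, the most of the 6 that can be at the far shore as the ferry arrives there on crossing 5 is 5 — never all 6.
So no plan with fewer than 7 crossings exists, and this one achieves 7:
1. Ferryman goes to the far shore with the cleric and the goblin.  [the near shore: the bard, the elf, the orc, the rogue | the far shore: the cleric, the goblin]
2. Ferryman goes back to the near shore with the goblin.  [the near shore: the bard, the elf, the goblin, the orc, the rogue | the far shore: the cleric]
3. Ferryman goes to the far shore with the goblin and the orc.  [the near shore: the bard, the elf, the rogue | the far shore: the cleric, the goblin, the orc]
4. Ferryman goes back to the near shore with the cleric.  [the near shore: the bard, the cleric, the elf, the rogue | the far shore: the goblin, the orc]
5. Ferryman goes to the far shore with the elf and the rogue.  [the near shore: the bard, the cleric | the far shore: the elf, the goblin, the orc, the rogue]
6. Ferryman goes back to the near shore alone.  [the near shore: the bard, the cleric | the far shore: the elf, the goblin, the orc, the rogue]
7. Ferryman goes to the far shore with the bard and the cleric.  [the near shore: — | the far shore: the bard, the cleric, the elf, the goblin, the orc, the rogue]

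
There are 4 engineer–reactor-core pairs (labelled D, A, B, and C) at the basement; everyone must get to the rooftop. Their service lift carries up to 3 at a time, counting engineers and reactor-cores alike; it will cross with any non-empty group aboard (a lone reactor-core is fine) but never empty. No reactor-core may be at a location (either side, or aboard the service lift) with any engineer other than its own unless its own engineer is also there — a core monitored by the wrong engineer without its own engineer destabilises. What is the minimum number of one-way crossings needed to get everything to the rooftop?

9

Counting alone: each trip to the rooftop takes at most 3 across and each return brings at least 1 back, so after t trips out (and t−1 returns) at most 3t − (t−1) of the 8 are across; that first reaches 8 at t = 4, so at least 7 crossings are needed.
The safety rule pushes this higher. Following every safe sequence of crossings, the most of the 8 that can be at the rooftop as the service lift arrives there on crossing 7 is 7 — never all 8.
So no plan with fewer than 9 crossings exists, and this one achieves 9:
1. engineer D and reactor-core D cross → the rooftop.
2. engineer D crosses ← the basement.
3. engineer A, engineer D, and reactor-core A cross → the rooftop.
4. engineer D and reactor-core D cross ← the basement.
5. engineer B, engineer C, and engineer D cross → the rooftop.
6. reactor-core A crosses ← the basement.
7. reactor-core A and reactor-core D cross → the rooftop.
8. reactor-core D crosses ← the basement.
9. reactor-core B, reactor-core C, and reactor-core D cross → the rooftop.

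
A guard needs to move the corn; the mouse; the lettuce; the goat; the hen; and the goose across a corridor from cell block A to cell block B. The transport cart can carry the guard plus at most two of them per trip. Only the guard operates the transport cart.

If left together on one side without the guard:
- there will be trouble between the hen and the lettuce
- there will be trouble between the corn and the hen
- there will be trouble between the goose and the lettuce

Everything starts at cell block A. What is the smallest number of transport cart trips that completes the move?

Counting alone: the guard can take at most 2 across per trip to cell block B, so moving all 6 needs at least 3 loaded trips out, with a return between consecutive ones — at least 5 crossings.
The plan below uses exactly 5 crossings, so it is optimal:
1. Guard goes to cell block B with the corn and the lettuce.  [cell block A: the goat, the goose, the hen, the mouse | cell block B: the corn, the lettuce]
2. Guard goes back to cell block A alone.  [cell block A: the goat, the goose, the hen, the mouse | cell block B: the corn, the lettuce]
3. Guard goes to cell block B with the goat and the mouse.  [cell block A: the goose, the hen | cell block B: the corn, the goat, the lettuce, the mouse]
4. Guard goes back to cell block A alone.  [cell block A: the goose, the hen | cell block B: the corn, the goat, the lettuce, the mouse]
5. Guard goes to cell block B with the goose and the hen.  [cell block A: — | cell block B: the corn, the goat, the goose, the hen, the lettuce, the mouse]

5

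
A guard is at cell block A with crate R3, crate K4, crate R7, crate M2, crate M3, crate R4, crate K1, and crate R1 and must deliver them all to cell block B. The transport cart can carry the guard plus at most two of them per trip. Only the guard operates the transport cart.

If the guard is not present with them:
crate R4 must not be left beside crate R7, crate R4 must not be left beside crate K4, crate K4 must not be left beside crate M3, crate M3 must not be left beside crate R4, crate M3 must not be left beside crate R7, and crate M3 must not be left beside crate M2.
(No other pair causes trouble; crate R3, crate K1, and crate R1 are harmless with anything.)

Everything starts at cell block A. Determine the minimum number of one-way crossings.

13

Counting alone: the guard can take at most 2 across per trip to cell block B, so moving all 8 needs at least 4 loaded trips out, with a return between consecutive ones — at least 7 crossings.
The safety rule pushes this higher. Following every safe sequence of crossings, the most of the 8 that can be at cell block B as the transport cart arrives there on crossings 7, 9, 11 is 5, 6, 7 respectively — never all 8.
So no plan with fewer than 13 crossings exists, and this one achieves 13:
1. Guard goes to cell block B with crate M3 and crate R4.
2. Guard goes back to cell block A with crate M3.
3. Guard goes to cell block B with crate M3 and crate R3.
4. Guard goes back to cell block A with crate M3.
5. Guard goes to cell block B with crate M2 and crate M3.
6. Guard goes back to cell block A with crate M3.
7. Guard goes to cell block B with crate K4 and crate R7.
8. Guard goes back to cell block A with crate R4.
9. Guard goes to cell block B with crate K1 and crate M3.
10. Guard goes back to cell block A with crate M3.
11. Guard goes to cell block B with crate M3 and crate R1.
12. Guard goes back to cell block A with crate M3.
13. Guard goes to cell block B with crate M3 and crate R4.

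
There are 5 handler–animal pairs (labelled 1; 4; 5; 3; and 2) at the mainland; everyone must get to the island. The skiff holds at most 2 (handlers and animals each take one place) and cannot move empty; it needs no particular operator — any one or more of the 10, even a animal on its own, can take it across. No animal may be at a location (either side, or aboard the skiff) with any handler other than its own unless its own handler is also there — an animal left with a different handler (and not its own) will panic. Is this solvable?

No

Following every safe sequence of crossings from the start, the most of the 10 that can be at the island as the skiff arrives there on crossings 1, 3, 5, 7 is 2, 3, 4, 5 respectively; the best ever achieved is 5 of 10.
From crossing 9 on, no configuration arises that was not already reachable earlier: only 82 distinct safe configurations (who is on which side, and where the skiff is) can ever be reached, none of them has everyone across, and every continuation just revisits them. So no valid plan exists.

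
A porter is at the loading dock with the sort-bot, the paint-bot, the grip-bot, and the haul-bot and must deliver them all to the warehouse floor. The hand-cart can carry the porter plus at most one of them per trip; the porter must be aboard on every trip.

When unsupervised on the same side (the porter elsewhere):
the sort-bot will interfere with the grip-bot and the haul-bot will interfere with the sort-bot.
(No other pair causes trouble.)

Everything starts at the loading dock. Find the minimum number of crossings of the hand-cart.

Counting alone: the porter can take at most 1 across per trip to the warehouse floor, so moving all 4 needs at least 4 loaded trips out, with a return between consecutive ones — at least 7 crossings.
The safety rule pushes this higher. Following every safe sequence of crossings, the most of the 4 that can be at the warehouse floor as the hand-cart arrives there on crossing 7 is 3 — never all 4.
So no plan with fewer than 9 crossings exists, and this one achieves 9:
1. Porter goes to the warehouse floor with the sort-bot.
2. Porter goes back to the loading dock alone.
3. Porter goes to the warehouse floor with the paint-bot.
4. Porter goes back to the loading dock alone.
5. Porter goes to the warehouse floor with the grip-bot.
6. Porter goes back to the loading dock with the sort-bot.
7. Porter goes to the warehouse floor with the haul-bot.
8. Porter goes back to the loading dock alone.
9. Porter goes to the warehouse floor with the sort-bot.

9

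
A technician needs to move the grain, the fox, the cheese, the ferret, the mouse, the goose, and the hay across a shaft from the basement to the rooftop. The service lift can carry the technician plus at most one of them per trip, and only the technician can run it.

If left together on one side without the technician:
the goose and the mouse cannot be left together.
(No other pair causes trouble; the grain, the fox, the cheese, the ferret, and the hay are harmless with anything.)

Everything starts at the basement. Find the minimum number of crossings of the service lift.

Counting alone: the technician can take at most 1 across per trip to the rooftop, so moving all 7 needs at least 7 loaded trips out, with a return between consecutive ones — at least 13 crossings.
The plan below uses exactly 13 crossings, so it is optimal:
1. Technician goes to the rooftop with the mouse.  [the basement: the cheese, the ferret, the fox, the goose, the grain, the hay | the rooftop: the mouse]
2. Technician goes back to the basement alone.  [the basement: the cheese, the ferret, the fox, the goose, the grain, the hay | the rooftop: the mouse]
3. Technician goes to the rooftop with the grain.  [the basement: the cheese, the ferret, the fox, the goose, the hay | the rooftop: the grain, the mouse]
4. Technician goes back to the basement alone.  [the basement: the cheese, the ferret, the fox, the goose, the hay | the rooftop: the grain, the mouse]
5. Technician goes to the rooftop with the fox.  [the basement: the cheese, the ferret, the goose, the hay | the rooftop: the fox, the grain, the mouse]
6. Technician goes back to the basement alone.  [the basement: the cheese, the ferret, the goose, the hay | the rooftop: the fox, the grain, the mouse]
7. Technician goes to the rooftop with the cheese.  [the basement: the ferret, the goose, the hay | the rooftop: the cheese, the fox, the grain, the mouse]
8. Technician goes back to the basement alone.  [the basement: the ferret, the goose, the hay | the rooftop: the cheese, the fox, the grain, the mouse]
9. Technician goes to the rooftop with the ferret.  [the basement: the goose, the hay | the rooftop: the cheese, the ferret, the fox, the grain, the mouse]
10. Technician goes back to the basement alone.  [the basement: the goose, the hay | the rooftop: the cheese, the ferret, the fox, the grain, the mouse]
11. Technician goes to the rooftop with the hay.  [the basement: the goose | the rooftop: the cheese, the ferret, the fox, the grain, the hay, the mouse]
12. Technician goes back to the basement alone.  [the basement: the goose | the rooftop: the cheese, the ferret, the fox, the grain, the hay, the mouse]
13. Technician goes to the rooftop with the goose.  [the basement: — | the rooftop: the cheese, the ferret, the fox, the goose, the grain, the hay, the mouse]

13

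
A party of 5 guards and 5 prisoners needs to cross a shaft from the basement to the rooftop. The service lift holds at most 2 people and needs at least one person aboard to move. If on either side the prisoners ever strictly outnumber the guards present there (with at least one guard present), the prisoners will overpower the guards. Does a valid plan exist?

Following every safe sequence of crossings from the start, the most of the 10 that can be at the rooftop as the service lift arrives there on crossings 1, 3, 5, 7 is 2, 3, 4, 5 respectively; the best ever achieved is 5 of 10.
From crossing 9 on, no configuration arises that was not already reachable earlier: only 13 distinct safe configurations (who is on which side, and where the service lift is) can ever be reached, none of them has everyone across, and every continuation just revisits them. They are: 0 guards + 0 prisoners across (service lift back at the start); 0 guards + 1 prisoner across (service lift there); 0 guards + 1 prisoner across (service lift back at the start); 0 guards + 2 prisoners across (service lift there); 0 guards + 2 prisoners across (service lift back at the start); 0 guards + 3 prisoners across (service lift there); 0 guards + 3 prisoners across (service lift back at the start); 0 guards + 4 prisoners across (service lift there); 0 guards + 4 prisoners across (service lift back at the start); 0 guards + 5 prisoners across (service lift there); 1 guard + 1 prisoner across (service lift there); 1 guard + 1 prisoner across (service lift back at the start); 2 guards + 2 prisoners across (service lift there). So no valid plan exists.

No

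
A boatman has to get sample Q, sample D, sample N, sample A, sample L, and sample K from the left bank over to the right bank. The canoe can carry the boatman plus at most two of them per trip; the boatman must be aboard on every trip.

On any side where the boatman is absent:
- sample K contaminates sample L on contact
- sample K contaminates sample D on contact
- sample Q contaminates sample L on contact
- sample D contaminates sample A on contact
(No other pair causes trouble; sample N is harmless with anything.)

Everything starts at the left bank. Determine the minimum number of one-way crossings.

7

Counting alone: the boatman can take at most 2 across per trip to the right bank, so moving all 6 needs at least 3 loaded trips out, with a return between consecutive ones — at least 5 crossings.
The safety rule pushes this higher. Following every safe sequence of crossings, the most of the 6 that can be at the right bank as the canoe arrives there on crossing 5 is 5 — never all 6.
So no plan with fewer than 7 crossings exists, and this one achieves 7:
1. Boatman goes to the right bank with sample D and sample L.  [the left bank: sample A, sample K, sample N, sample Q | the right bank: sample D, sample L]
2. Boatman goes back to the left bank alone.  [the left bank: sample A, sample K, sample N, sample Q | the right bank: sample D, sample L]
3. Boatman goes to the right bank with sample N and sample Q.  [the left bank: sample A, sample K | the right bank: sample D, sample L, sample N, sample Q]
4. Boatman goes back to the left bank with sample L.  [the left bank: sample A, sample K, sample L | the right bank: sample D, sample N, sample Q]
5. Boatman goes to the right bank with sample A and sample K.  [the left bank: sample L | the right bank: sample A, sample D, sample K, sample N, sample Q]
6. Boatman goes back to the left bank with sample D.  [the left bank: sample D, sample L | the right bank: sample A, sample K, sample N, sample Q]
7. Boatman goes to the right bank with sample D and sample L.  [the left bank: — | the right bank: sample A, sample D, sample K, sample L, sample N, sample Q]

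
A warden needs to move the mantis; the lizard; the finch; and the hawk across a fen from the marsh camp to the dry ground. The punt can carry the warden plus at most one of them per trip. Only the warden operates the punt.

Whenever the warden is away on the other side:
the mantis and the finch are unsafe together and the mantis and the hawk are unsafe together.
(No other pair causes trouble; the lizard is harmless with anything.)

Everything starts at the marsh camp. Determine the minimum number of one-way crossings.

9

Counting alone: the warden can take at most 1 across per trip to the dry ground, so moving all 4 needs at least 4 loaded trips out, with a return between consecutive ones — at least 7 crossings.
The safety rule pushes this higher. Following every safe sequence of crossings, the most of the 4 that can be at the dry ground as the punt arrives there on crossing 7 is 3 — never all 4.
So no plan with fewer than 9 crossings exists, and this one achieves 9:
1. Warden goes to the dry ground with the mantis.  [the marsh camp: the finch, the hawk, the lizard | the dry ground: the mantis]
2. Warden goes back to the marsh camp alone.  [the marsh camp: the finch, the hawk, the lizard | the dry ground: the mantis]
3. Warden goes to the dry ground with the lizard.  [the marsh camp: the finch, the hawk | the dry ground: the lizard, the mantis]
4. Warden goes back to the marsh camp alone.  [the marsh camp: the finch, the hawk | the dry ground: the lizard, the mantis]
5. Warden goes to the dry ground with the finch.  [the marsh camp: the hawk | the dry ground: the finch, the lizard, the mantis]
6. Warden goes back to the marsh camp with the mantis.  [the marsh camp: the hawk, the mantis | the dry ground: the finch, the lizard]
7. Warden goes to the dry ground with the hawk.  [the marsh camp: the mantis | the dry ground: the finch, the hawk, the lizard]
8. Warden goes back to the marsh camp alone.  [the marsh camp: the mantis | the dry ground: the finch, the hawk, the lizard]
9. Warden goes to the dry ground with the mantis.  [the marsh camp: — | the dry ground: the finch, the hawk, the lizard, the mantis]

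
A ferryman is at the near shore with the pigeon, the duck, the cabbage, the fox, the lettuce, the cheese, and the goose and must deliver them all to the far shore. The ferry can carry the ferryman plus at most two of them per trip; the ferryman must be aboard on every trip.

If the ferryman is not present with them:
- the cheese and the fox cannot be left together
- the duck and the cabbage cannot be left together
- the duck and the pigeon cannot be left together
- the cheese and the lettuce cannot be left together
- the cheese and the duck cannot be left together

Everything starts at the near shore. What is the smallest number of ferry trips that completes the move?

Counting alone: the ferryman can take at most 2 across per trip to the far shore, so moving all 7 needs at least 4 loaded trips out, with a return between consecutive ones — at least 7 crossings.
The safety rule pushes this higher. Following every safe sequence of crossings, the most of the 7 that can be at the far shore as the ferry arrives there on crossing 7 is 6 — never all 7.
So no plan with fewer than 9 crossings exists, and this one achieves 9:
1. Ferryman goes to the far shore with the cheese and the duck.
2. Ferryman goes back to the near shore with the duck.
3. Ferryman goes to the far shore with the duck and the pigeon.
4. Ferryman goes back to the near shore with the duck.
5. Ferryman goes to the far shore with the cabbage and the goose.
6. Ferryman goes back to the near shore alone.
7. Ferryman goes to the far shore with the fox and the lettuce.
8. Ferryman goes back to the near shore with the cheese.
9. Ferryman goes to the far shore with the cheese and the duck.

9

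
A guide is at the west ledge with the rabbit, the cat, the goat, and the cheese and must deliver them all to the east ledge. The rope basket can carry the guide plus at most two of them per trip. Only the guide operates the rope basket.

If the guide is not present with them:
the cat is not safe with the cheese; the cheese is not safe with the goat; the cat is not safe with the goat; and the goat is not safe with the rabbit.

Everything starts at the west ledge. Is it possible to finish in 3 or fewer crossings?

Counting alone: the guide can take at most 2 across per trip to the east ledge, so moving all 4 needs at least 2 loaded trips out, with a return between consecutive ones — at least 3 crossings.
The safety rule pushes this higher. Following every safe sequence of crossings, the most of the 4 that can be at the east ledge as the rope basket arrives there on crossing 3 is 3 — never all 4.
So the move cannot be finished within 3 crossings. (The shortest complete plan takes 5:)
1. Guide goes to the east ledge with the cat and the goat.  [the west ledge: the cheese, the rabbit | the east ledge: the cat, the goat]
2. Guide goes back to the west ledge with the cat.  [the west ledge: the cat, the cheese, the rabbit | the east ledge: the goat]
3. Guide goes to the east ledge with the cat and the rabbit.  [the west ledge: the cheese | the east ledge: the cat, the goat, the rabbit]
4. Guide goes back to the west ledge with the goat.  [the west ledge: the cheese, the goat | the east ledge: the cat, the rabbit]
5. Guide goes to the east ledge with the cheese and the goat.  [the west ledge: — | the east ledge: the cat, the cheese, the goat, the rabbit]

No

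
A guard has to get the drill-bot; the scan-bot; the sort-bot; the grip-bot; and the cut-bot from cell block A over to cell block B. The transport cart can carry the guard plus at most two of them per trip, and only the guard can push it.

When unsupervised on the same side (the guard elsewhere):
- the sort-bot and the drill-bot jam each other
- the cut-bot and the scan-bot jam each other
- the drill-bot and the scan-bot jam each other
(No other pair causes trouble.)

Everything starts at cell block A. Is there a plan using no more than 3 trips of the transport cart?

Counting alone: the guard can take at most 2 across per trip to cell block B, so moving all 5 needs at least 3 loaded trips out, with a return between consecutive ones — at least 5 crossings.
Since 3 < 5, 3 crossings cannot be enough. (The shortest complete plan in fact takes 5:)
1. Guard goes to cell block B with the drill-bot and the scan-bot.  [cell block A: the cut-bot, the grip-bot, the sort-bot | cell block B: the drill-bot, the scan-bot]
2. Guard goes back to cell block A with the drill-bot.  [cell block A: the cut-bot, the drill-bot, the grip-bot, the sort-bot | cell block B: the scan-bot]
3. Guard goes to cell block B with the grip-bot and the sort-bot.  [cell block A: the cut-bot, the drill-bot | cell block B: the grip-bot, the scan-bot, the sort-bot]
4. Guard goes back to cell block A alone.  [cell block A: the cut-bot, the drill-bot | cell block B: the grip-bot, the scan-bot, the sort-bot]
5. Guard goes to cell block B with the cut-bot and the drill-bot.  [cell block A: — | cell block B: the cut-bot, the drill-bot, the grip-bot, the scan-bot, the sort-bot]

No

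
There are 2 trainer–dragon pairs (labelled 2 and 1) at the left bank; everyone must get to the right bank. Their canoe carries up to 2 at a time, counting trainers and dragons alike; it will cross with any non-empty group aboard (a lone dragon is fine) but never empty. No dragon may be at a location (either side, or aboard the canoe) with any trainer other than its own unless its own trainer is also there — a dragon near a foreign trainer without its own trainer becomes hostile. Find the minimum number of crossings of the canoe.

5

Counting alone: each trip to the right bank takes at most 2 across and each return brings at least 1 back, so after t trips out (and t−1 returns) at most 2t − (t−1) of the 4 are across; that first reaches 4 at t = 3, so at least 5 crossings are needed.
The plan below uses exactly 5 crossings, so it is optimal:
1. dragon 2 and trainer 2 cross → the right bank.
2. trainer 2 crosses ← the left bank.
3. trainer 1 and trainer 2 cross → the right bank.
4. trainer 1 crosses ← the left bank.
5. dragon 1 and trainer 1 cross → the right bank.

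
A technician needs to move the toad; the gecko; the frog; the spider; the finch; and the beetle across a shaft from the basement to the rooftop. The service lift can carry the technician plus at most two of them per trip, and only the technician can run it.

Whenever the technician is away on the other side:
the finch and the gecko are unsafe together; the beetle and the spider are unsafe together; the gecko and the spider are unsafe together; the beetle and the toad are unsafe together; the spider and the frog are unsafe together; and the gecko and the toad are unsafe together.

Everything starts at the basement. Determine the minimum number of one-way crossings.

impossible

Whatever the first load, the items left behind include a forbidden pair without the technician. No opening move is safe, so no plan exists.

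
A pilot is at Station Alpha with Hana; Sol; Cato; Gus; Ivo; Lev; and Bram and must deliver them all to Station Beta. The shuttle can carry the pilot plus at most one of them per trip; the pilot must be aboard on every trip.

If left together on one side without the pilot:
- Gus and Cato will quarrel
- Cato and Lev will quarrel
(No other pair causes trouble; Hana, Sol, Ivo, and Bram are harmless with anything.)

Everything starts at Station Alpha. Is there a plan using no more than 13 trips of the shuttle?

No

Counting alone: the pilot can take at most 1 across per trip to Station Beta, so moving all 7 needs at least 7 loaded trips out, with a return between consecutive ones — at least 13 crossings.
The safety rule pushes this higher. Following every safe sequence of crossings, the most of the 7 that can be at Station Beta as the shuttle arrives there on crossing 13 is 6 — never all 7.
So the move cannot be finished within 13 crossings. (The shortest complete plan takes 15:)
1. Pilot goes to Station Beta with Cato.  [Station Alpha: Bram, Gus, Hana, Ivo, Lev, Sol | Station Beta: Cato]
2. Pilot goes back to Station Alpha alone.  [Station Alpha: Bram, Gus, Hana, Ivo, Lev, Sol | Station Beta: Cato]
3. Pilot goes to Station Beta with Hana.  [Station Alpha: Bram, Gus, Ivo, Lev, Sol | Station Beta: Cato, Hana]
4. Pilot goes back to Station Alpha alone.  [Station Alpha: Bram, Gus, Ivo, Lev, Sol | Station Beta: Cato, Hana]
5. Pilot goes to Station Beta with Sol.  [Station Alpha: Bram, Gus, Ivo, Lev | Station Beta: Cato, Hana, Sol]
6. Pilot goes back to Station Alpha alone.  [Station Alpha: Bram, Gus, Ivo, Lev | Station Beta: Cato, Hana, Sol]
7. Pilot goes to Station Beta with Gus.  [Station Alpha: Bram, Ivo, Lev | Station Beta: Cato, Gus, Hana, Sol]
8. Pilot goes back to Station Alpha with Cato.  [Station Alpha: Bram, Cato, Ivo, Lev | Station Beta: Gus, Hana, Sol]
9. Pilot goes to Station Beta with Lev.  [Station Alpha: Bram, Cato, Ivo | Station Beta: Gus, Hana, Lev, Sol]
10. Pilot goes back to Station Alpha alone.  [Station Alpha: Bram, Cato, Ivo | Station Beta: Gus, Hana, Lev, Sol]
11. Pilot goes to Station Beta with Ivo.  [Station Alpha: Bram, Cato | Station Beta: Gus, Hana, Ivo, Lev, Sol]
12. Pilot goes back to Station Alpha alone.  [Station Alpha: Bram, Cato | Station Beta: Gus, Hana, Ivo, Lev, Sol]
13. Pilot goes to Station Beta with Bram.  [Station Alpha: Cato | Station Beta: Bram, Gus, Hana, Ivo, Lev, Sol]
14. Pilot goes back to Station Alpha alone.  [Station Alpha: Cato | Station Beta: Bram, Gus, Hana, Ivo, Lev, Sol]
15. Pilot goes to Station Beta with Cato.  [Station Alpha: — | Station Beta: Bram, Cato, Gus, Hana, Ivo, Lev, Sol]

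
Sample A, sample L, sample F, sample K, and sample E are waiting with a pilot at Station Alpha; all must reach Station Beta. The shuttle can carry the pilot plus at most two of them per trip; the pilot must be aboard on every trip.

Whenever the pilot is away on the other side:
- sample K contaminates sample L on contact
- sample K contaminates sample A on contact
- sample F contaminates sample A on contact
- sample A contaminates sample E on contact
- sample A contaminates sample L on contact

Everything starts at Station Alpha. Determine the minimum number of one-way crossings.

7

Counting alone: the pilot can take at most 2 across per trip to Station Beta, so moving all 5 needs at least 3 loaded trips out, with a return between consecutive ones — at least 5 crossings.
The safety rule pushes this higher. Following every safe sequence of crossings, the most of the 5 that can be at Station Beta as the shuttle arrives there on crossing 5 is 4 — never all 5.
So no plan with fewer than 7 crossings exists, and this one achieves 7:
1. Pilot goes to Station Beta with sample A and sample L.
2. Pilot goes back to Station Alpha with sample A.
3. Pilot goes to Station Beta with sample A and sample F.
4. Pilot goes back to Station Alpha with sample A.
5. Pilot goes to Station Beta with sample A and sample E.
6. Pilot goes back to Station Alpha with sample A.
7. Pilot goes to Station Beta with sample A and sample K.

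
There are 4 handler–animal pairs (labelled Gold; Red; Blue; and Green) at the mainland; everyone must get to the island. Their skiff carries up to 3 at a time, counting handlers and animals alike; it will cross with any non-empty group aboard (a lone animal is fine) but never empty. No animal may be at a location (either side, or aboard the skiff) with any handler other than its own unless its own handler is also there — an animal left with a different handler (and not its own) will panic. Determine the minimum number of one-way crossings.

9

Counting alone: each trip to the island takes at most 3 across and each return brings at least 1 back, so after t trips out (and t−1 returns) at most 3t − (t−1) of the 8 are across; that first reaches 8 at t = 4, so at least 7 crossings are needed.
The safety rule pushes this higher. Following every safe sequence of crossings, the most of the 8 that can be at the island as the skiff arrives there on crossing 7 is 7 — never all 8.
So no plan with fewer than 9 crossings exists, and this one achieves 9:
1. animal Gold and handler Gold cross → the island.
2. handler Gold crosses ← the mainland.
3. animal Red, handler Gold, and handler Red cross → the island.
4. animal Gold and handler Gold cross ← the mainland.
5. handler Blue, handler Gold, and handler Green cross → the island.
6. animal Red crosses ← the mainland.
7. animal Gold and animal Red cross → the island.
8. animal Gold crosses ← the mainland.
9. animal Blue, animal Gold, and animal Green cross → the island.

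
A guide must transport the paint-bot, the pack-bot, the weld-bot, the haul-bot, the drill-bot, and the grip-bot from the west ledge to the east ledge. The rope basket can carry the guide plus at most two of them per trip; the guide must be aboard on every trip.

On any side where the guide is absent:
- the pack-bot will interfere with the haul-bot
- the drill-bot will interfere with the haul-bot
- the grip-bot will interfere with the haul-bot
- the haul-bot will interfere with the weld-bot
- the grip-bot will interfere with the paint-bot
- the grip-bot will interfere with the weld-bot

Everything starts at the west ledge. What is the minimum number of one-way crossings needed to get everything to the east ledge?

9

Counting alone: the guide can take at most 2 across per trip to the east ledge, so moving all 6 needs at least 3 loaded trips out, with a return between consecutive ones — at least 5 crossings.
The safety rule pushes this higher. Following every safe sequence of crossings, the most of the 6 that can be at the east ledge as the rope basket arrives there on crossings 5, 7 is 4, 5 respectively — never all 6.
So no plan with fewer than 9 crossings exists, and this one achieves 9:
1. Guide goes to the east ledge with the grip-bot and the haul-bot.
2. Guide goes back to the west ledge with the haul-bot.
3. Guide goes to the east ledge with the haul-bot and the paint-bot.
4. Guide goes back to the west ledge with the grip-bot.
5. Guide goes to the east ledge with the pack-bot and the weld-bot.
6. Guide goes back to the west ledge with the haul-bot.
7. Guide goes to the east ledge with the drill-bot and the haul-bot.
8. Guide goes back to the west ledge with the haul-bot.
9. Guide goes to the east ledge with the grip-bot and the haul-bot.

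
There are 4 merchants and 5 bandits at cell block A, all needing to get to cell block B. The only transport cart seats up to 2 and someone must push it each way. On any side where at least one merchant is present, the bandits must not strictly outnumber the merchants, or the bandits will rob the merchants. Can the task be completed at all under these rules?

The bandits already outnumber the merchants at cell block A before anyone moves, so the starting position itself is disallowed.

No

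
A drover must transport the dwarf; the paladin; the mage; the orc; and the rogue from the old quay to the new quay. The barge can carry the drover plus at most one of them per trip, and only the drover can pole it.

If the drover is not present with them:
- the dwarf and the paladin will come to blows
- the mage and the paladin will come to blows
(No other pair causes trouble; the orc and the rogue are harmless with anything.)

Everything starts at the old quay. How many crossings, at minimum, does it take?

11

Counting alone: the drover can take at most 1 across per trip to the new quay, so moving all 5 needs at least 5 loaded trips out, with a return between consecutive ones — at least 9 crossings.
The safety rule pushes this higher. Following every safe sequence of crossings, the most of the 5 that can be at the new quay as the barge arrives there on crossing 9 is 4 — never all 5.
So no plan with fewer than 11 crossings exists, and this one achieves 11:
1. Drover goes to the new quay with the paladin.  [the old quay: the dwarf, the mage, the orc, the rogue | the new quay: the paladin]
2. Drover goes back to the old quay alone.  [the old quay: the dwarf, the mage, the orc, the rogue | the new quay: the paladin]
3. Drover goes to the new quay with the dwarf.  [the old quay: the mage, the orc, the rogue | the new quay: the dwarf, the paladin]
4. Drover goes back to the old quay with the paladin.  [the old quay: the mage, the orc, the paladin, the rogue | the new quay: the dwarf]
5. Drover goes to the new quay with the mage.  [the old quay: the orc, the paladin, the rogue | the new quay: the dwarf, the mage]
6. Drover goes back to the old quay alone.  [the old quay: the orc, the paladin, the rogue | the new quay: the dwarf, the mage]
7. Drover goes to the new quay with the orc.  [the old quay: the paladin, the rogue | the new quay: the dwarf, the mage, the orc]
8. Drover goes back to the old quay alone.  [the old quay: the paladin, the rogue | the new quay: the dwarf, the mage, the orc]
9. Drover goes to the new quay with the rogue.  [the old quay: the paladin | the new quay: the dwarf, the mage, the orc, the rogue]
10. Drover goes back to the old quay alone.  [the old quay: the paladin | the new quay: the dwarf, the mage, the orc, the rogue]
11. Drover goes to the new quay with the paladin.  [the old quay: — | the new quay: the dwarf, the mage, the orc, the paladin, the rogue]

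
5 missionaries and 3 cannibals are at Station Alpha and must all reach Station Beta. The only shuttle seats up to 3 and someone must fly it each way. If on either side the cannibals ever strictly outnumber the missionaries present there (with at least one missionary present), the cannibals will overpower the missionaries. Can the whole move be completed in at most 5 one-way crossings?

Counting alone: each trip to Station Beta takes at most 3 across and each return brings at least 1 back, so after t trips out (and t−1 returns) at most 3t − (t−1) of the 8 are across; that first reaches 8 at t = 4, so at least 7 crossings are needed.
Since 5 < 7, 5 crossings cannot be enough. (The shortest complete plan in fact takes 7:)
1. 2 cannibals → Station Beta.  (Station Alpha: 5M 1C; Station Beta: 0M 2C)
2. 1 cannibal ← Station Alpha.  (Station Alpha: 5M 2C; Station Beta: 0M 1C)
3. 2 missionaries and 1 cannibal → Station Beta.  (Station Alpha: 3M 1C; Station Beta: 2M 2C)
4. 1 cannibal ← Station Alpha.  (Station Alpha: 3M 2C; Station Beta: 2M 1C)
5. 1 missionary and 2 cannibals → Station Beta.  (Station Alpha: 2M 0C; Station Beta: 3M 3C)
6. 1 cannibal ← Station Alpha.  (Station Alpha: 2M 1C; Station Beta: 3M 2C)
7. 2 missionaries and 1 cannibal → Station Beta.  (Station Alpha: 0M 0C; Station Beta: 5M 3C)

No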